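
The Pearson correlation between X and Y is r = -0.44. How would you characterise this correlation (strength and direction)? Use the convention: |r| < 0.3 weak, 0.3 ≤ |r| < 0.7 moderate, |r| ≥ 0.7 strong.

moderate negative

r = -0.44 < 0 so the relationship is negative.
|r| = 0.44, which falls in the moderate range.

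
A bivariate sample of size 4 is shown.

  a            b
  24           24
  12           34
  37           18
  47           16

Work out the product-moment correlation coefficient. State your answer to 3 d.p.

-0.968

n = 4, Σa = 120, Σb = 92, Σa² = 4298, Σb² = 2312, Σab = 2402
nΣab − ΣaΣb = 9608 − 11040 = -1432
nΣa² − (Σa)² = 17192 − 14400 = 2792; nΣb² − (Σb)² = 9248 − 8464 = 784
r = -1432 / √(2792 × 784) = -1432 / 1479.5026 ≈ -0.968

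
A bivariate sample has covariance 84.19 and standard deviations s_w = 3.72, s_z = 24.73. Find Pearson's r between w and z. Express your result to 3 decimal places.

0.915

r = Cov(w,z) / (s_w · s_z) = 84.19 / (3.72 × 24.73)
  = 84.19 / 91.9956 ≈ 0.915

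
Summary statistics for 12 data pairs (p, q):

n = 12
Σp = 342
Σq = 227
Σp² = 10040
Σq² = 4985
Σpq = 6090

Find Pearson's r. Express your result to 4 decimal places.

r = (nΣpq − ΣpΣq) / √[(nΣp² − (Σp)²)(nΣq² − (Σq)²)]
Numerator: 12×6090 − 342×227 = -4554
Denominator: √[(120480 − 116964)(59820 − 51529)] = √[3516 × 8291] = 5399.1810
r = -4554 / 5399.1810 ≈ -0.8435

-0.8435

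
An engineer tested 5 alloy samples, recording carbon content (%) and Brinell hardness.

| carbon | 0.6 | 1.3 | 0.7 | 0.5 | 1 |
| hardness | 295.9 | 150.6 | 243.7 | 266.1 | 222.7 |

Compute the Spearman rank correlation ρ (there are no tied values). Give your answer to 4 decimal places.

-0.9000

Rank carbon: 2, 5, 3, 1, 4
Rank hardness: 5, 1, 3, 4, 2
d = rank(carbon) − rank(hardness): -3, 4, 0, -3, 2; Σd² = 38
ρ = 1 − 6Σd² / [n(n²−1)] = 1 − 6×38 / (5×24) = 1 − 228/120 ≈ -0.9000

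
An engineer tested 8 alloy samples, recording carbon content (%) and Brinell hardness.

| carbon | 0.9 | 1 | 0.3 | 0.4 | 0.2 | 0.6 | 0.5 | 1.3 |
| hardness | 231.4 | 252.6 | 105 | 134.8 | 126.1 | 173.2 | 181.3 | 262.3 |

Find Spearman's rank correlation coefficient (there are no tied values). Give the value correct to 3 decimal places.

0.952

Rank carbon: 6, 7, 2, 3, 1, 5, 4, 8
Rank hardness: 6, 7, 1, 3, 2, 4, 5, 8
d = rank(carbon) − rank(hardness): 0, 0, 1, 0, -1, 1, -1, 0; Σd² = 4
ρ = 1 − 6Σd² / [n(n²−1)] = 1 − 6×4 / (8×63) = 1 − 24/504 ≈ 0.952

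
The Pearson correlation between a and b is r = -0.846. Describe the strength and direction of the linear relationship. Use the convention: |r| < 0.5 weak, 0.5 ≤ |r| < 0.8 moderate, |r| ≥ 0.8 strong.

strong negative

r = -0.846 < 0 so the relationship is negative.
|r| = 0.846, which falls in the strong range.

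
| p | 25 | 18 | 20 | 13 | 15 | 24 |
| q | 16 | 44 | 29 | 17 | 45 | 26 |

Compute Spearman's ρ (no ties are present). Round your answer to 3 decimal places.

Rank p: 6, 3, 4, 1, 2, 5
Rank q: 1, 5, 4, 2, 6, 3
d = rank(p) − rank(q): 5, -2, 0, -1, -4, 2; Σd² = 50
ρ = 1 − 6Σd² / [n(n²−1)] = 1 − 6×50 / (6×35) = 1 − 300/210 ≈ -0.429

-0.429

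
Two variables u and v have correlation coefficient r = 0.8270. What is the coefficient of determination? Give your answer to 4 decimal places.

0.6839

r² = (0.8270)² = 0.6839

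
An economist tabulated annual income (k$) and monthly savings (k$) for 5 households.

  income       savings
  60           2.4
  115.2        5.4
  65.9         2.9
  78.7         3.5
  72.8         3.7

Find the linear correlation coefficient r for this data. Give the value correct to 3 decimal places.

n = 5, Σx = 392.6, Σy = 17.9, Σx² = 32707.38, Σy² = 69.27, Σxy = 1502
nΣxy − ΣxΣy = 7510 − 7027.54 = 482.46
nΣx² − (Σx)² = 163536.9 − 154134.76 = 9402.14; nΣy² − (Σy)² = 346.35 − 320.41 = 25.94
r = 482.46 / √(9402.14 × 25.94) = 482.46 / 493.8537 ≈ 0.977

0.977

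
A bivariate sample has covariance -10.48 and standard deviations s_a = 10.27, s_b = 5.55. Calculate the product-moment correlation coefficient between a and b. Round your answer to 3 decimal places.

-0.184

r = Cov(a,b) / (s_a · s_b) = -10.48 / (10.27 × 5.55)
  = -10.48 / 56.9985 ≈ -0.184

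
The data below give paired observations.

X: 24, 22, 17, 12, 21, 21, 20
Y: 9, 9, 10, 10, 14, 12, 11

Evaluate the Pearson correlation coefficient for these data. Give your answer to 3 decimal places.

0.050

n = 7, ΣX = 137, ΣY = 75, ΣX² = 2775, ΣY² = 823, ΣXY = 1470
nΣXY − ΣXΣY = 10290 − 10275 = 15
nΣX² − (ΣX)² = 19425 − 18769 = 656; nΣY² − (ΣY)² = 5761 − 5625 = 136
r = 15 / √(656 × 136) = 15 / 298.6905 ≈ 0.050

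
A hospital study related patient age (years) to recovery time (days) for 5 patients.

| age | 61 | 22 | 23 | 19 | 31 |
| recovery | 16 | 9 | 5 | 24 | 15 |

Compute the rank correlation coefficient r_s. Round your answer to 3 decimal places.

-0.100

Rank age: 5, 2, 3, 1, 4
Rank recovery: 4, 2, 1, 5, 3
d = rank(age) − rank(recovery): 1, 0, 2, -4, 1; Σd² = 22
ρ = 1 − 6Σd² / [n(n²−1)] = 1 − 6×22 / (5×24) = 1 − 132/120 ≈ -0.100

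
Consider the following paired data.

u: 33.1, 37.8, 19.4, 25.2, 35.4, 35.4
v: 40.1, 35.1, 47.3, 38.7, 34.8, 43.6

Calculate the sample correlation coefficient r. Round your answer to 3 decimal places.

n = 6, Σu = 186.3, Σv = 239.6, Σu² = 6042.17, Σv² = 9687, Σuv = 7322.31
nΣuv − ΣuΣv = 43933.86 − 44637.48 = -703.62
nΣu² − (Σu)² = 36253.02 − 34707.69 = 1545.33; nΣv² − (Σv)² = 58122 − 57408.16 = 713.84
r = -703.62 / √(1545.33 × 713.84) = -703.62 / 1050.2944 ≈ -0.670

-0.670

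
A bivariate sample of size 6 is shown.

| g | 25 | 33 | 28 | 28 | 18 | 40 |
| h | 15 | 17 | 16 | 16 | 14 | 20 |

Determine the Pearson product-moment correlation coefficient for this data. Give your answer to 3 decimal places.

0.974

n = 6, Σg = 172, Σh = 98, Σg² = 5206, Σh² = 1622, Σgh = 2884
nΣgh − ΣgΣh = 17304 − 16856 = 448
nΣg² − (Σg)² = 31236 − 29584 = 1652; nΣh² − (Σh)² = 9732 − 9604 = 128
r = 448 / √(1652 × 128) = 448 / 459.8435 ≈ 0.974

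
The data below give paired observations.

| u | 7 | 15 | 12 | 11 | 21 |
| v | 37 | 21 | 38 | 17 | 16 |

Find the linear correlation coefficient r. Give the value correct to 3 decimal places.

n = 5, Σu = 66, Σv = 129, Σu² = 980, Σv² = 3799, Σuv = 1553
nΣuv − ΣuΣv = 7765 − 8514 = -749
nΣu² − (Σu)² = 4900 − 4356 = 544; nΣv² − (Σv)² = 18995 − 16641 = 2354
r = -749 / √(544 × 2354) = -749 / 1131.6254 ≈ -0.662

-0.662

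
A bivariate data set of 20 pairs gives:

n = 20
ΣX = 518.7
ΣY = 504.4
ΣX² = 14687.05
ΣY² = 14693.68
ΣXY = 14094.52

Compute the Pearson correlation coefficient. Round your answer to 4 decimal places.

0.6491

r = (nΣXY − ΣXΣY) / √[(nΣX² − (ΣX)²)(nΣY² − (ΣY)²)]
Numerator: 20×14094.52 − 518.7×504.4 = 20258.12
Denominator: √[(293741 − 269049.69)(293873.6 − 254419.36)] = √[24691.31 × 39454.24] = 31211.8066
r = 20258.12 / 31211.8066 ≈ 0.6491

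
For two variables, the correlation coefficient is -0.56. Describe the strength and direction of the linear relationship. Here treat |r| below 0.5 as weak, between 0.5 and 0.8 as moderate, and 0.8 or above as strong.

moderate negative

r = -0.56 < 0 so the relationship is negative.
|r| = 0.56, which falls in the moderate range.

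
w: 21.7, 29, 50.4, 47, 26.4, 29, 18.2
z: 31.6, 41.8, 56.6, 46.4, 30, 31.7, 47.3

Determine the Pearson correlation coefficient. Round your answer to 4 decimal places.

n = 7, Σw = 221.7, Σz = 285.4, Σw² = 7930.25, Σz² = 12244.5, Σwz = 9503.52
nΣwz − ΣwΣz = 66524.64 − 63273.18 = 3251.46
nΣw² − (Σw)² = 55511.75 − 49150.89 = 6360.86; nΣz² − (Σz)² = 85711.5 − 81453.16 = 4258.34
r = 3251.46 / √(6360.86 × 4258.34) = 3251.46 / 5204.4889 ≈ 0.6247

0.6247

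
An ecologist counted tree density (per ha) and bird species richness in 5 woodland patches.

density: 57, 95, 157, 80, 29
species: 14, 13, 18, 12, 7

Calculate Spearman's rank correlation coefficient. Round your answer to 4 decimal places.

Rank density: 2, 4, 5, 3, 1
Rank species: 4, 3, 5, 2, 1
d = rank(density) − rank(species): -2, 1, 0, 1, 0; Σd² = 6
ρ = 1 − 6Σd² / [n(n²−1)] = 1 − 6×6 / (5×24) = 1 − 36/120 ≈ 0.7000

0.7000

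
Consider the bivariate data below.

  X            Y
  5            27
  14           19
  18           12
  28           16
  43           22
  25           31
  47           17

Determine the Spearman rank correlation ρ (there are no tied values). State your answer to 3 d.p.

Rank X: 1, 2, 3, 5, 6, 4, 7
Rank Y: 6, 4, 1, 2, 5, 7, 3
d = rank(X) − rank(Y): -5, -2, 2, 3, 1, -3, 4; Σd² = 68
ρ = 1 − 6Σd² / [n(n²−1)] = 1 − 6×68 / (7×48) = 1 − 408/336 ≈ -0.214

-0.214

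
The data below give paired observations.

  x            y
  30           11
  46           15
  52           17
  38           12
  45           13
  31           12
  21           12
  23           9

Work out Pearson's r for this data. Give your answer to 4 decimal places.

0.8534

n = 8, Σx = 286, Σy = 101, Σx² = 11120, Σy² = 1317, Σxy = 3776
nΣxy − ΣxΣy = 30208 − 28886 = 1322
nΣx² − (Σx)² = 88960 − 81796 = 7164; nΣy² − (Σy)² = 10536 − 10201 = 335
r = 1322 / √(7164 × 335) = 1322 / 1549.1740 ≈ 0.8534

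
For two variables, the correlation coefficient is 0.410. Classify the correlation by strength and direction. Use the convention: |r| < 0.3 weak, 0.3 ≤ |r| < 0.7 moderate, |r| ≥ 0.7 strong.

r = 0.410 > 0 so the relationship is positive.
|r| = 0.410, which falls in the moderate range.

moderate positive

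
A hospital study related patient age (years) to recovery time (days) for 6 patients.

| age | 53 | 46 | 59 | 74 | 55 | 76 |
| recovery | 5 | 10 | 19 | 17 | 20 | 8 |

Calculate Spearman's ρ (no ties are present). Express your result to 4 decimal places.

0.0857

Rank age: 2, 1, 4, 5, 3, 6
Rank recovery: 1, 3, 5, 4, 6, 2
d = rank(age) − rank(recovery): 1, -2, -1, 1, -3, 4; Σd² = 32
ρ = 1 − 6Σd² / [n(n²−1)] = 1 − 6×32 / (6×35) = 1 − 192/210 ≈ 0.0857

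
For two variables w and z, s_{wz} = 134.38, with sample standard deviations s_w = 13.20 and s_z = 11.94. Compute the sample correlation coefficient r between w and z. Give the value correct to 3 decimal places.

r = Cov(w,z) / (s_w · s_z) = 134.38 / (13.20 × 11.94)
  = 134.38 / 157.6080 ≈ 0.853

0.853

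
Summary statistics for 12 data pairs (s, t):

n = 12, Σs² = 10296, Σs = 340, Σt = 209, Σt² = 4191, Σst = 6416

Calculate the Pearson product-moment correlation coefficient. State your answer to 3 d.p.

r = (nΣst − ΣsΣt) / √[(nΣs² − (Σs)²)(nΣt² − (Σt)²)]
Numerator: 12×6416 − 340×209 = 5932
Denominator: √[(123552 − 115600)(50292 − 43681)] = √[7952 × 6611] = 7250.5636
r = 5932 / 7250.5636 ≈ 0.818

0.818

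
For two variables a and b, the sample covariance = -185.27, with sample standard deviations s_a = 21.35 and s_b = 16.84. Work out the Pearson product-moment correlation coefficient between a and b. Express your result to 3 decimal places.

-0.515

r = Cov(a,b) / (s_a · s_b) = -185.27 / (21.35 × 16.84)
  = -185.27 / 359.5340 ≈ -0.515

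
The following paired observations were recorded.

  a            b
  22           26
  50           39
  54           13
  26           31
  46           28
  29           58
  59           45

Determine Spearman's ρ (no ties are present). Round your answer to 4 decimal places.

Rank a: 1, 5, 6, 2, 4, 3, 7
Rank b: 2, 5, 1, 4, 3, 7, 6
d = rank(a) − rank(b): -1, 0, 5, -2, 1, -4, 1; Σd² = 48
ρ = 1 − 6Σd² / [n(n²−1)] = 1 − 6×48 / (7×48) = 1 − 288/336 ≈ 0.1429

0.1429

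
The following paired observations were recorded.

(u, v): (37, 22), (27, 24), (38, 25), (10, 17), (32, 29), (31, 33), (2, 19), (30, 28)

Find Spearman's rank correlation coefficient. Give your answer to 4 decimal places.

0.5000

Rank u: 7, 3, 8, 2, 6, 5, 1, 4
Rank v: 3, 4, 5, 1, 7, 8, 2, 6
d = rank(u) − rank(v): 4, -1, 3, 1, -1, -3, -1, -2; Σd² = 42
ρ = 1 − 6Σd² / [n(n²−1)] = 1 − 6×42 / (8×63) = 1 − 252/504 ≈ 0.5000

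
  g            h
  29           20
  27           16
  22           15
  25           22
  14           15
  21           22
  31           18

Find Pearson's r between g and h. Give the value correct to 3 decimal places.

n = 7, Σg = 169, Σh = 128, Σg² = 4277, Σh² = 2398, Σgh = 3122
nΣgh − ΣgΣh = 21854 − 21632 = 222
nΣg² − (Σg)² = 29939 − 28561 = 1378; nΣh² − (Σh)² = 16786 − 16384 = 402
r = 222 / √(1378 × 402) = 222 / 744.2822 ≈ 0.298

0.298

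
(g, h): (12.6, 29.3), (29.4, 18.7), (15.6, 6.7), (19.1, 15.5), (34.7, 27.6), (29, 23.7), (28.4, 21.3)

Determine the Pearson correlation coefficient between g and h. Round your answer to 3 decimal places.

n = 7, Σg = 168.8, Σh = 142.8, Σg² = 4482.94, Σh² = 3270.46, Σgh = 3569.47
nΣgh − ΣgΣh = 24986.29 − 24104.64 = 881.65
nΣg² − (Σg)² = 31380.58 − 28493.44 = 2887.14; nΣh² − (Σh)² = 22893.22 − 20391.84 = 2501.38
r = 881.65 / √(2887.14 × 2501.38) = 881.65 / 2687.3471 ≈ 0.328

0.328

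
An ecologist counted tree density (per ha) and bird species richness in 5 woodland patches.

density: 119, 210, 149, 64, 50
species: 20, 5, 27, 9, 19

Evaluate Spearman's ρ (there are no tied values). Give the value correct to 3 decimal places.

Rank density: 3, 5, 4, 2, 1
Rank species: 4, 1, 5, 2, 3
d = rank(density) − rank(species): -1, 4, -1, 0, -2; Σd² = 22
ρ = 1 − 6Σd² / [n(n²−1)] = 1 − 6×22 / (5×24) = 1 − 132/120 ≈ -0.100

-0.100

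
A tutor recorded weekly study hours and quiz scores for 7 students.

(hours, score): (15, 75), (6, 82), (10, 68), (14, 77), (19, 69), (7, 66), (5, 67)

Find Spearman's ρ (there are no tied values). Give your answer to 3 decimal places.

Rank hours: 6, 2, 4, 5, 7, 3, 1
Rank score: 5, 7, 3, 6, 4, 1, 2
d = rank(hours) − rank(score): 1, -5, 1, -1, 3, 2, -1; Σd² = 42
ρ = 1 − 6Σd² / [n(n²−1)] = 1 − 6×42 / (7×48) = 1 − 252/336 ≈ 0.250

0.250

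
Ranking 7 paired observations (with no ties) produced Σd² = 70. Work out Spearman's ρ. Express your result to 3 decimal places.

ρ = 1 − 6Σd² / [n(n²−1)] = 1 − 6×70 / (7×48)
  = 1 − 420/336 = 1 − 1.2500 ≈ -0.250

-0.250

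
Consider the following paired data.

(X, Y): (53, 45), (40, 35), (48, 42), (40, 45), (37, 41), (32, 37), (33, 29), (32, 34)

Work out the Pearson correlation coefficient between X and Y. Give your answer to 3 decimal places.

n = 8, ΣX = 315, ΣY = 308, ΣX² = 12819, ΣY² = 12086, ΣXY = 12347
nΣXY − ΣXΣY = 98776 − 97020 = 1756
nΣX² − (ΣX)² = 102552 − 99225 = 3327; nΣY² − (ΣY)² = 96688 − 94864 = 1824
r = 1756 / √(3327 × 1824) = 1756 / 2463.4220 ≈ 0.713

0.713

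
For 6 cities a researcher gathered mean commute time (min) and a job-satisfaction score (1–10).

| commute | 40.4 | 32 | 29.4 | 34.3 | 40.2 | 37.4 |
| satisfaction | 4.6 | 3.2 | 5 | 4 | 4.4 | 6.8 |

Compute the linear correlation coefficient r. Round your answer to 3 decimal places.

0.235

n = 6, Σx = 213.7, Σy = 28, Σx² = 7711.81, Σy² = 138, Σxy = 1003.64
nΣxy − ΣxΣy = 6021.84 − 5983.6 = 38.24
nΣx² − (Σx)² = 46270.86 − 45667.69 = 603.17; nΣy² − (Σy)² = 828 − 784 = 44
r = 38.24 / √(603.17 × 44) = 38.24 / 162.9094 ≈ 0.235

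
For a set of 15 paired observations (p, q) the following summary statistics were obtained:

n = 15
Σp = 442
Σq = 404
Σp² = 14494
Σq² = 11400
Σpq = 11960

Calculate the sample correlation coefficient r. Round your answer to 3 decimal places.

r = (nΣpq − ΣpΣq) / √[(nΣp² − (Σp)²)(nΣq² − (Σq)²)]
Numerator: 15×11960 − 442×404 = 832
Denominator: √[(217410 − 195364)(171000 − 163216)] = √[22046 × 7784] = 13099.8498
r = 832 / 13099.8498 ≈ 0.064

0.064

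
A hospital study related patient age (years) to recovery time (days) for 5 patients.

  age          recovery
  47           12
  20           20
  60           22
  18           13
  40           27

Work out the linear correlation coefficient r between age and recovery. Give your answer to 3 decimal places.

n = 5, Σx = 185, Σy = 94, Σx² = 8133, Σy² = 1926, Σxy = 3598
nΣxy − ΣxΣy = 17990 − 17390 = 600
nΣx² − (Σx)² = 40665 − 34225 = 6440; nΣy² − (Σy)² = 9630 − 8836 = 794
r = 600 / √(6440 × 794) = 600 / 2261.2740 ≈ 0.265

0.265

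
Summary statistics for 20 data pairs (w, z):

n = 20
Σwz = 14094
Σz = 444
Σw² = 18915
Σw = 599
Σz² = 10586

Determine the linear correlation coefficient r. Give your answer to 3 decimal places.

0.944

r = (nΣwz − ΣwΣz) / √[(nΣw² − (Σw)²)(nΣz² − (Σz)²)]
Numerator: 20×14094 − 599×444 = 15924
Denominator: √[(378300 − 358801)(211720 − 197136)] = √[19499 × 14584] = 16863.3750
r = 15924 / 16863.3750 ≈ 0.944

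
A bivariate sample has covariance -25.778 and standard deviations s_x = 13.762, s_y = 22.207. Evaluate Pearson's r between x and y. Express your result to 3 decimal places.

-0.084

r = Cov(x,y) / (s_x · s_y) = -25.778 / (13.762 × 22.207)
  = -25.778 / 305.6127 ≈ -0.084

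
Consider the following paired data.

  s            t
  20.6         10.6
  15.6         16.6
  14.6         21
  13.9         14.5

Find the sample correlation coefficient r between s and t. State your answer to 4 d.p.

n = 4, Σs = 64.7, Σt = 62.7, Σs² = 1074.09, Σt² = 1039.17, Σst = 985.47
nΣst − ΣsΣt = 3941.88 − 4056.69 = -114.81
nΣs² − (Σs)² = 4296.36 − 4186.09 = 110.27; nΣt² − (Σt)² = 4156.68 − 3931.29 = 225.39
r = -114.81 / √(110.27 × 225.39) = -114.81 / 157.6507 ≈ -0.7283

-0.7283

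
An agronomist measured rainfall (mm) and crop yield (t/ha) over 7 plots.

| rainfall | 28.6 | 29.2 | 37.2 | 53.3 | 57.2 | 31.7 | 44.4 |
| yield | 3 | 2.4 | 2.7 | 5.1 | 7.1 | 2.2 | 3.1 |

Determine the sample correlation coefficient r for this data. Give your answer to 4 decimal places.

0.8914

n = 7, Σx = 281.6, Σy = 25.6, Σx² = 12143.42, Σy² = 112.92, Σxy = 1141.65
nΣxy − ΣxΣy = 7991.55 − 7208.96 = 782.59
nΣx² − (Σx)² = 85003.94 − 79298.56 = 5705.38; nΣy² − (Σy)² = 790.44 − 655.36 = 135.08
r = 782.59 / √(5705.38 × 135.08) = 782.59 / 877.8854 ≈ 0.8914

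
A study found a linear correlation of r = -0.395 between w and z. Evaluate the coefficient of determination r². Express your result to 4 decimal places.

0.1560

r² = (-0.395)² = 0.1560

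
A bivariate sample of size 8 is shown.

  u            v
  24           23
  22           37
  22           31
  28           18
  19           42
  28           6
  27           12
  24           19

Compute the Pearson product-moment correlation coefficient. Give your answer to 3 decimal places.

-0.931

n = 8, Σu = 194, Σv = 188, Σu² = 4778, Σv² = 5488, Σuv = 4298
nΣuv − ΣuΣv = 34384 − 36472 = -2088
nΣu² − (Σu)² = 38224 − 37636 = 588; nΣv² − (Σv)² = 43904 − 35344 = 8560
r = -2088 / √(588 × 8560) = -2088 / 2243.4973 ≈ -0.931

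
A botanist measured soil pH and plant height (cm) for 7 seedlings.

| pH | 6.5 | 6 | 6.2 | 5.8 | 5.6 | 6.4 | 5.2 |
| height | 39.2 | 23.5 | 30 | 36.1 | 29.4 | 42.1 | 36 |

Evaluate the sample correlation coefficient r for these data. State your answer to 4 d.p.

0.2690

n = 7, Σx = 41.7, Σy = 236.3, Σx² = 249.69, Σy² = 8224.87, Σxy = 1412.46
nΣxy − ΣxΣy = 9887.22 − 9853.71 = 33.51
nΣx² − (Σx)² = 1747.83 − 1738.89 = 8.94; nΣy² − (Σy)² = 57574.09 − 55837.69 = 1736.4
r = 33.51 / √(8.94 × 1736.4) = 33.51 / 124.5930 ≈ 0.2690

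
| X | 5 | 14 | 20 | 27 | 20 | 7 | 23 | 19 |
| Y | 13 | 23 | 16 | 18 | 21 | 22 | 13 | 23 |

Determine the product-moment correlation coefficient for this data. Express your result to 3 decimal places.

-0.050

n = 8, ΣX = 135, ΣY = 149, ΣX² = 2689, ΣY² = 2901, ΣXY = 2503
nΣXY − ΣXΣY = 20024 − 20115 = -91
nΣX² − (ΣX)² = 21512 − 18225 = 3287; nΣY² − (ΣY)² = 23208 − 22201 = 1007
r = -91 / √(3287 × 1007) = -91 / 1819.3430 ≈ -0.050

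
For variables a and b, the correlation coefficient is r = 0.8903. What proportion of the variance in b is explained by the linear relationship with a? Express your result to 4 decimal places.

0.7926

r² = (0.8903)² = 0.7926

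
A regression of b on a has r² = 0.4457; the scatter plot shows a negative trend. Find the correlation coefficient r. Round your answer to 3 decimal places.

|r| = √0.4457 = 0.668
The association is negative, so r = −0.668.

-0.668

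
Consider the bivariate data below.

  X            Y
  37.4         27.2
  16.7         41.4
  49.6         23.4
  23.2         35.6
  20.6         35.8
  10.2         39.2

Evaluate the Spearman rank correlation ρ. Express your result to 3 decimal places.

Rank X: 5, 2, 6, 4, 3, 1
Rank Y: 2, 6, 1, 3, 4, 5
d = rank(X) − rank(Y): 3, -4, 5, 1, -1, -4; Σd² = 68
ρ = 1 − 6Σd² / [n(n²−1)] = 1 − 6×68 / (6×35) = 1 − 408/210 ≈ -0.943

-0.943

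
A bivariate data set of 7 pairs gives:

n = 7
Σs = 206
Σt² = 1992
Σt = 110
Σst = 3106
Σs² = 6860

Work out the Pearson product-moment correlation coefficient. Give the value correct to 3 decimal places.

-0.286

r = (nΣst − ΣsΣt) / √[(nΣs² − (Σs)²)(nΣt² − (Σt)²)]
Numerator: 7×3106 − 206×110 = -918
Denominator: √[(48020 − 42436)(13944 − 12100)] = √[5584 × 1844] = 3208.8777
r = -918 / 3208.8777 ≈ -0.286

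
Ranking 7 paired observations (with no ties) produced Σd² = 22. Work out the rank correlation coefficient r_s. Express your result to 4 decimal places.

0.6071

ρ = 1 − 6Σd² / [n(n²−1)] = 1 − 6×22 / (7×48)
  = 1 − 132/336 = 1 − 0.39286 ≈ 0.6071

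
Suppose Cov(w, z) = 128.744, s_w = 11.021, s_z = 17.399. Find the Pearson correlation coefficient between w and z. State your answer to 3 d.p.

0.671

r = Cov(w,z) / (s_w · s_z) = 128.744 / (11.021 × 17.399)
  = 128.744 / 191.7544 ≈ 0.671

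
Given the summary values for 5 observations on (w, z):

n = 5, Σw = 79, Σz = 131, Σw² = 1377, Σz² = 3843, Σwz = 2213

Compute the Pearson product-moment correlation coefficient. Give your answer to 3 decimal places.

0.623

r = (nΣwz − ΣwΣz) / √[(nΣw² − (Σw)²)(nΣz² − (Σz)²)]
Numerator: 5×2213 − 79×131 = 716
Denominator: √[(6885 − 6241)(19215 − 17161)] = √[644 × 2054] = 1150.1200
r = 716 / 1150.1200 ≈ 0.623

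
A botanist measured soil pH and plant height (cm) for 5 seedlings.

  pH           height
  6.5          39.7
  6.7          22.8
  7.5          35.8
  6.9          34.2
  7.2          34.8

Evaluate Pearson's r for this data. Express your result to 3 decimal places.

n = 5, Σx = 34.8, Σy = 167.3, Σx² = 242.84, Σy² = 5758.25, Σxy = 1165.85
nΣxy − ΣxΣy = 5829.25 − 5822.04 = 7.21
nΣx² − (Σx)² = 1214.2 − 1211.04 = 3.16; nΣy² − (Σy)² = 28791.25 − 27989.29 = 801.96
r = 7.21 / √(3.16 × 801.96) = 7.21 / 50.3408 ≈ 0.143

0.143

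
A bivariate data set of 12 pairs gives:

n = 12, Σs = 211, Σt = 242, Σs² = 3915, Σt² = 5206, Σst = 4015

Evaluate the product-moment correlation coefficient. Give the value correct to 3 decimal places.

-0.930

r = (nΣst − ΣsΣt) / √[(nΣs² − (Σs)²)(nΣt² − (Σt)²)]
Numerator: 12×4015 − 211×242 = -2882
Denominator: √[(46980 − 44521)(62472 − 58564)] = √[2459 × 3908] = 3099.9632
r = -2882 / 3099.9632 ≈ -0.930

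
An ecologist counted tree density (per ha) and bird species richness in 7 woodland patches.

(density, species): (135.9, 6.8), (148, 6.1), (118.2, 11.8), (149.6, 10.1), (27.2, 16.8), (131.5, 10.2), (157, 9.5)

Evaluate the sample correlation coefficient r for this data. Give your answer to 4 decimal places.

-0.8595

n = 7, Σx = 867.4, Σy = 71.3, Σx² = 119405.3, Σy² = 801.23, Σxy = 8022.4
nΣxy − ΣxΣy = 56156.8 − 61845.62 = -5688.82
nΣx² − (Σx)² = 835837.1 − 752382.76 = 83454.34; nΣy² − (Σy)² = 5608.61 − 5083.69 = 524.92
r = -5688.82 / √(83454.34 × 524.92) = -5688.82 / 6618.6745 ≈ -0.8595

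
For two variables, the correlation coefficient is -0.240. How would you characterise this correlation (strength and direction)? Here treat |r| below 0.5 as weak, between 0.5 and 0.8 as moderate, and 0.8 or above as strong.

weak negative

r = -0.240 < 0 so the relationship is negative.
|r| = 0.240, which falls in the weak range.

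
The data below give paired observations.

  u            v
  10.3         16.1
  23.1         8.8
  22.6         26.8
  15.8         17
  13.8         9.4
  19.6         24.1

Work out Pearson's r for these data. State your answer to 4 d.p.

0.2845

n = 6, Σu = 105.2, Σv = 102.2, Σu² = 1974.7, Σv² = 2013.06, Σuv = 1845.47
nΣuv − ΣuΣv = 11072.82 − 10751.44 = 321.38
nΣu² − (Σu)² = 11848.2 − 11067.04 = 781.16; nΣv² − (Σv)² = 12078.36 − 10444.84 = 1633.52
r = 321.38 / √(781.16 × 1633.52) = 321.38 / 1129.6196 ≈ 0.2845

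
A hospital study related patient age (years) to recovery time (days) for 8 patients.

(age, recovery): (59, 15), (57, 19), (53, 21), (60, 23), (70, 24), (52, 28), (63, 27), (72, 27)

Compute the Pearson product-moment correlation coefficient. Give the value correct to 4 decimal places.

n = 8, Σx = 486, Σy = 184, Σx² = 29896, Σy² = 4374, Σxy = 11242
nΣxy − ΣxΣy = 89936 − 89424 = 512
nΣx² − (Σx)² = 239168 − 236196 = 2972; nΣy² − (Σy)² = 34992 − 33856 = 1136
r = 512 / √(2972 × 1136) = 512 / 1837.4417 ≈ 0.2786

0.2786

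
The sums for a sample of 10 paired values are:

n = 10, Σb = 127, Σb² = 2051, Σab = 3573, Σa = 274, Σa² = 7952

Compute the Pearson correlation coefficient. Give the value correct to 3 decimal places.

0.211

r = (nΣab − ΣaΣb) / √[(nΣa² − (Σa)²)(nΣb² − (Σb)²)]
Numerator: 10×3573 − 274×127 = 932
Denominator: √[(79520 − 75076)(20510 − 16129)] = √[4444 × 4381] = 4412.3876
r = 932 / 4412.3876 ≈ 0.211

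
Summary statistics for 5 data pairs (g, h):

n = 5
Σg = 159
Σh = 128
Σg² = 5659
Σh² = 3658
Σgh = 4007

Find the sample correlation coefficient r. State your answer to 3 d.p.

r = (nΣgh − ΣgΣh) / √[(nΣg² − (Σg)²)(nΣh² − (Σh)²)]
Numerator: 5×4007 − 159×128 = -317
Denominator: √[(28295 − 25281)(18290 − 16384)] = √[3014 × 1906] = 2396.8070
r = -317 / 2396.8070 ≈ -0.132

-0.132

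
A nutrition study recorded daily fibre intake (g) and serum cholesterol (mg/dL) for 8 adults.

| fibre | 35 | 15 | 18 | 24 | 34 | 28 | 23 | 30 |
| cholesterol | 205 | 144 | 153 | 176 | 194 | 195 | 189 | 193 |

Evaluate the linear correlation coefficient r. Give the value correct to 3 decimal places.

n = 8, Σx = 207, Σy = 1449, Σx² = 5719, Σy² = 265777, Σxy = 38506
nΣxy − ΣxΣy = 308048 − 299943 = 8105
nΣx² − (Σx)² = 45752 − 42849 = 2903; nΣy² − (Σy)² = 2126216 − 2099601 = 26615
r = 8105 / √(2903 × 26615) = 8105 / 8789.9571 ≈ 0.922

0.922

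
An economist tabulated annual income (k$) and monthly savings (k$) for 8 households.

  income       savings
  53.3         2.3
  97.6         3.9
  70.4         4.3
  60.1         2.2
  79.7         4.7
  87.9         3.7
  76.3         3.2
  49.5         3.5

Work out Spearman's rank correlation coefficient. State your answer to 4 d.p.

Rank income: 2, 8, 4, 3, 6, 7, 5, 1
Rank savings: 2, 6, 7, 1, 8, 5, 3, 4
d = rank(income) − rank(savings): 0, 2, -3, 2, -2, 2, 2, -3; Σd² = 38
ρ = 1 − 6Σd² / [n(n²−1)] = 1 − 6×38 / (8×63) = 1 − 228/504 ≈ 0.5476

0.5476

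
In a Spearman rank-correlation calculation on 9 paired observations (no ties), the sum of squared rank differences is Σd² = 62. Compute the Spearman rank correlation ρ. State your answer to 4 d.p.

ρ = 1 − 6Σd² / [n(n²−1)] = 1 − 6×62 / (9×80)
  = 1 − 372/720 = 1 − 0.51667 ≈ 0.4833

0.4833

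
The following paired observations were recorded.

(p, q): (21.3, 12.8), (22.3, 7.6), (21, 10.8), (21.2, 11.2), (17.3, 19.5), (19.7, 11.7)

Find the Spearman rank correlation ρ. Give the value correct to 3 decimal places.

-0.600

Rank p: 5, 6, 3, 4, 1, 2
Rank q: 5, 1, 2, 3, 6, 4
d = rank(p) − rank(q): 0, 5, 1, 1, -5, -2; Σd² = 56
ρ = 1 − 6Σd² / [n(n²−1)] = 1 − 6×56 / (6×35) = 1 − 336/210 ≈ -0.600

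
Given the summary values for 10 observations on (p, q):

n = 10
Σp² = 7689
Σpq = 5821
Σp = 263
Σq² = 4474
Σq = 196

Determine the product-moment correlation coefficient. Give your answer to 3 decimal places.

0.953

r = (nΣpq − ΣpΣq) / √[(nΣp² − (Σp)²)(nΣq² − (Σq)²)]
Numerator: 10×5821 − 263×196 = 6662
Denominator: √[(76890 − 69169)(44740 − 38416)] = √[7721 × 6324] = 6987.6751
r = 6662 / 6987.6751 ≈ 0.953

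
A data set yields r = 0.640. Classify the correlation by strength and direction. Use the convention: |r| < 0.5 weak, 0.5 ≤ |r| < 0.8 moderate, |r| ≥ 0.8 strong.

moderate positive

r = 0.640 > 0 so the relationship is positive.
|r| = 0.640, which falls in the moderate range.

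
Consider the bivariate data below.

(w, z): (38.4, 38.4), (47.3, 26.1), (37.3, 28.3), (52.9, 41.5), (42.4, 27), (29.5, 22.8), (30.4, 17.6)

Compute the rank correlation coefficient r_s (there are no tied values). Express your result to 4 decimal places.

Rank w: 4, 6, 3, 7, 5, 1, 2
Rank z: 6, 3, 5, 7, 4, 2, 1
d = rank(w) − rank(z): -2, 3, -2, 0, 1, -1, 1; Σd² = 20
ρ = 1 − 6Σd² / [n(n²−1)] = 1 − 6×20 / (7×48) = 1 − 120/336 ≈ 0.6429

0.6429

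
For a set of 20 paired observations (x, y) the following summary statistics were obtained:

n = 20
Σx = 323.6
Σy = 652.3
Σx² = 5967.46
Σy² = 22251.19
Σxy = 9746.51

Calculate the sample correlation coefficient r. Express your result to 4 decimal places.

-0.9556

r = (nΣxy − ΣxΣy) / √[(nΣx² − (Σx)²)(nΣy² − (Σy)²)]
Numerator: 20×9746.51 − 323.6×652.3 = -16154.08
Denominator: √[(119349.2 − 104716.96)(445023.8 − 425495.29)] = √[14632.24 × 19528.51] = 16904.0186
r = -16154.08 / 16904.0186 ≈ -0.9556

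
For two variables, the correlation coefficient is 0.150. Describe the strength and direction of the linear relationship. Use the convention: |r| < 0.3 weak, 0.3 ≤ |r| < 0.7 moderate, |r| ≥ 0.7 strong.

r = 0.150 > 0 so the relationship is positive.
|r| = 0.150, which falls in the weak range.

weak positive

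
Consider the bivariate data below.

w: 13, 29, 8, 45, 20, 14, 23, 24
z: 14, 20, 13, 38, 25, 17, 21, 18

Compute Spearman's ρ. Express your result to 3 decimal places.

Rank w: 2, 7, 1, 8, 4, 3, 5, 6
Rank z: 2, 5, 1, 8, 7, 3, 6, 4
d = rank(w) − rank(z): 0, 2, 0, 0, -3, 0, -1, 2; Σd² = 18
ρ = 1 − 6Σd² / [n(n²−1)] = 1 − 6×18 / (8×63) = 1 − 108/504 ≈ 0.786

0.786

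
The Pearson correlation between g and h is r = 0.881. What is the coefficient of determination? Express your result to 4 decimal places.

r² = (0.881)² = 0.7762

0.7762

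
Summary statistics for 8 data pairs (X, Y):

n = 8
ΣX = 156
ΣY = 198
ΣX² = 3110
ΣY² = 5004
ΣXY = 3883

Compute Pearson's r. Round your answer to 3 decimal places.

r = (nΣXY − ΣXΣY) / √[(nΣX² − (ΣX)²)(nΣY² − (ΣY)²)]
Numerator: 8×3883 − 156×198 = 176
Denominator: √[(24880 − 24336)(40032 − 39204)] = √[544 × 828] = 671.1423
r = 176 / 671.1423 ≈ 0.262

0.262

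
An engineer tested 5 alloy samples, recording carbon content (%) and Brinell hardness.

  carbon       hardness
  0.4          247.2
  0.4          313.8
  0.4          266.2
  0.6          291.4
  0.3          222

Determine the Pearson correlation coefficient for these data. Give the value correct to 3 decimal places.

0.587

n = 5, Σx = 2.1, Σy = 1340.6, Σx² = 0.93, Σy² = 364638.68, Σxy = 572.32
nΣxy − ΣxΣy = 2861.6 − 2815.26 = 46.34
nΣx² − (Σx)² = 4.65 − 4.41 = 0.24; nΣy² − (Σy)² = 1823193.4 − 1797208.36 = 25985.04
r = 46.34 / √(0.24 × 25985.04) = 46.34 / 78.9709 ≈ 0.587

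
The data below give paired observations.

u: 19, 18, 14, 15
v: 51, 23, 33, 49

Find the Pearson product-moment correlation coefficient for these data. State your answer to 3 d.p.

n = 4, Σu = 66, Σv = 156, Σu² = 1106, Σv² = 6620, Σuv = 2580
nΣuv − ΣuΣv = 10320 − 10296 = 24
nΣu² − (Σu)² = 4424 − 4356 = 68; nΣv² − (Σv)² = 26480 − 24336 = 2144
r = 24 / √(68 × 2144) = 24 / 381.8272 ≈ 0.063

0.063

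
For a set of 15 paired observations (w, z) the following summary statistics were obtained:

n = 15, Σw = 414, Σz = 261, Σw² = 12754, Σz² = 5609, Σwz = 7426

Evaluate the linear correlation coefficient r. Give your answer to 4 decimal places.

0.1868

r = (nΣwz − ΣwΣz) / √[(nΣw² − (Σw)²)(nΣz² − (Σz)²)]
Numerator: 15×7426 − 414×261 = 3336
Denominator: √[(191310 − 171396)(84135 − 68121)] = √[19914 × 16014] = 17857.8497
r = 3336 / 17857.8497 ≈ 0.1868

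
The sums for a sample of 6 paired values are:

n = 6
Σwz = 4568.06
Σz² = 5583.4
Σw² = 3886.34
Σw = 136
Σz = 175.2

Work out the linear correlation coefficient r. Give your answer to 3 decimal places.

r = (nΣwz − ΣwΣz) / √[(nΣw² − (Σw)²)(nΣz² − (Σz)²)]
Numerator: 6×4568.06 − 136×175.2 = 3581.16
Denominator: √[(23318.04 − 18496)(33500.4 − 30695.04)] = √[4822.04 × 2805.36] = 3677.9829
r = 3581.16 / 3677.9829 ≈ 0.974

0.974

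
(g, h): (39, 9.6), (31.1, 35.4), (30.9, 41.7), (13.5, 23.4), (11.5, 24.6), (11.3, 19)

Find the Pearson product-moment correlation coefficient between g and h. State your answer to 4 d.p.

0.0859

n = 6, Σg = 137.3, Σh = 153.7, Σg² = 3885.21, Σh² = 4597.93, Σgh = 3577.37
nΣgh − ΣgΣh = 21464.22 − 21103.01 = 361.21
nΣg² − (Σg)² = 23311.26 − 18851.29 = 4459.97; nΣh² − (Σh)² = 27587.58 − 23623.69 = 3963.89
r = 361.21 / √(4459.97 × 3963.89) = 361.21 / 4204.6201 ≈ 0.0859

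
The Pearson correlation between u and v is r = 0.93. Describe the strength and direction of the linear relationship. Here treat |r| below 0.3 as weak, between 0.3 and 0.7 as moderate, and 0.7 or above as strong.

strong positive

r = 0.93 > 0 so the relationship is positive.
|r| = 0.93, which falls in the strong range.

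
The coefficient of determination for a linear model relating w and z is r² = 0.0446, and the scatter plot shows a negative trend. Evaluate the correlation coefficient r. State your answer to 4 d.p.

|r| = √0.0446 = 0.2112
The association is negative, so r = −0.2112.

-0.2112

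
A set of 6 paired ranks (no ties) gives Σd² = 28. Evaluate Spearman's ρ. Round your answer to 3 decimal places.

0.200

ρ = 1 − 6Σd² / [n(n²−1)] = 1 − 6×28 / (6×35)
  = 1 − 168/210 = 1 − 0.8000 ≈ 0.200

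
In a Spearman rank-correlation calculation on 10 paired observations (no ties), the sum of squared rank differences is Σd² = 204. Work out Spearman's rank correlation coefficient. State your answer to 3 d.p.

-0.236

ρ = 1 − 6Σd² / [n(n²−1)] = 1 − 6×204 / (10×99)
  = 1 − 1224/990 = 1 − 1.2364 ≈ -0.236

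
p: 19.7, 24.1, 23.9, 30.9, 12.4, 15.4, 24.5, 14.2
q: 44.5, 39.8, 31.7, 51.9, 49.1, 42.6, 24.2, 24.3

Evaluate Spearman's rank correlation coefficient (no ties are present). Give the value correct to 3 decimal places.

Rank p: 4, 6, 5, 8, 1, 3, 7, 2
Rank q: 6, 4, 3, 8, 7, 5, 1, 2
d = rank(p) − rank(q): -2, 2, 2, 0, -6, -2, 6, 0; Σd² = 88
ρ = 1 − 6Σd² / [n(n²−1)] = 1 − 6×88 / (8×63) = 1 − 528/504 ≈ -0.048

-0.048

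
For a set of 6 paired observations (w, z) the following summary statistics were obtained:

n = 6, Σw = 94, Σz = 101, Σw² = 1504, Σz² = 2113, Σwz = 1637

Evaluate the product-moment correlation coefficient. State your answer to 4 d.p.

0.4807

r = (nΣwz − ΣwΣz) / √[(nΣw² − (Σw)²)(nΣz² − (Σz)²)]
Numerator: 6×1637 − 94×101 = 328
Denominator: √[(9024 − 8836)(12678 − 10201)] = √[188 × 2477] = 682.4046
r = 328 / 682.4046 ≈ 0.4807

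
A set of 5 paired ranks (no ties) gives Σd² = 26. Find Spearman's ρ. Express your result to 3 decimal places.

-0.300

ρ = 1 − 6Σd² / [n(n²−1)] = 1 − 6×26 / (5×24)
  = 1 − 156/120 = 1 − 1.3000 ≈ -0.300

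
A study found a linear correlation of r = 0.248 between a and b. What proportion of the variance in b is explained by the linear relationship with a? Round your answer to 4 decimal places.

r² = (0.248)² = 0.0615

0.0615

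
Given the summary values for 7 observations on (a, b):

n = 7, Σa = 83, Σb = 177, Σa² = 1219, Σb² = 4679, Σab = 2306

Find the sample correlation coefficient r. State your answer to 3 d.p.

0.948

r = (nΣab − ΣaΣb) / √[(nΣa² − (Σa)²)(nΣb² − (Σb)²)]
Numerator: 7×2306 − 83×177 = 1451
Denominator: √[(8533 − 6889)(32753 − 31329)] = √[1644 × 1424] = 1530.0510
r = 1451 / 1530.0510 ≈ 0.948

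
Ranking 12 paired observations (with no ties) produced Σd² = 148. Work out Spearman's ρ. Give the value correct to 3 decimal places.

0.483

ρ = 1 − 6Σd² / [n(n²−1)] = 1 − 6×148 / (12×143)
  = 1 − 888/1716 = 1 − 0.5175 ≈ 0.483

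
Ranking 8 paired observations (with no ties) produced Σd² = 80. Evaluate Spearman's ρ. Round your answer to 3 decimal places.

0.048

ρ = 1 − 6Σd² / [n(n²−1)] = 1 − 6×80 / (8×63)
  = 1 − 480/504 = 1 − 0.9524 ≈ 0.048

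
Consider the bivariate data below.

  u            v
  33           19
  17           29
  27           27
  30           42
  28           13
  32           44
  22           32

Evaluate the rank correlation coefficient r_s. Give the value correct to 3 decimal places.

0.036

Rank u: 7, 1, 3, 5, 4, 6, 2
Rank v: 2, 4, 3, 6, 1, 7, 5
d = rank(u) − rank(v): 5, -3, 0, -1, 3, -1, -3; Σd² = 54
ρ = 1 − 6Σd² / [n(n²−1)] = 1 − 6×54 / (7×48) = 1 − 324/336 ≈ 0.036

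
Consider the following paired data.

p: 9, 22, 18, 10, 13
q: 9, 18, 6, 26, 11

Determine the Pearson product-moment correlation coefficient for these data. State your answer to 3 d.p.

n = 5, Σp = 72, Σq = 70, Σp² = 1158, Σq² = 1238, Σpq = 988
nΣpq − ΣpΣq = 4940 − 5040 = -100
nΣp² − (Σp)² = 5790 − 5184 = 606; nΣq² − (Σq)² = 6190 − 4900 = 1290
r = -100 / √(606 × 1290) = -100 / 884.1606 ≈ -0.113

-0.113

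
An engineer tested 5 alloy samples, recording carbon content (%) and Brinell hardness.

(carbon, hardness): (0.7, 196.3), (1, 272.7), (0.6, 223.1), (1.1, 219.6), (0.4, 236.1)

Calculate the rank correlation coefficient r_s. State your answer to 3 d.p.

-0.200

Rank carbon: 3, 4, 2, 5, 1
Rank hardness: 1, 5, 3, 2, 4
d = rank(carbon) − rank(hardness): 2, -1, -1, 3, -3; Σd² = 24
ρ = 1 − 6Σd² / [n(n²−1)] = 1 − 6×24 / (5×24) = 1 − 144/120 ≈ -0.200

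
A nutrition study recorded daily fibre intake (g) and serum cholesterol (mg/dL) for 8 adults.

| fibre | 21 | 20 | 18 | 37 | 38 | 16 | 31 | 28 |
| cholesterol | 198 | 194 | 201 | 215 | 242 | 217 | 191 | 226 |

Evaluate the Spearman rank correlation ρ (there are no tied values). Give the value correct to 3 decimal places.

0.238

Rank fibre: 4, 3, 2, 7, 8, 1, 6, 5
Rank cholesterol: 3, 2, 4, 5, 8, 6, 1, 7
d = rank(fibre) − rank(cholesterol): 1, 1, -2, 2, 0, -5, 5, -2; Σd² = 64
ρ = 1 − 6Σd² / [n(n²−1)] = 1 − 6×64 / (8×63) = 1 − 384/504 ≈ 0.238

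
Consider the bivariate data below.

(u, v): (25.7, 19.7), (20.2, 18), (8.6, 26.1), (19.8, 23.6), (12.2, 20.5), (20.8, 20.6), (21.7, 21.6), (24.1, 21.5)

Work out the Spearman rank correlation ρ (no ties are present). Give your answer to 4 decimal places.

-0.3810

Rank u: 8, 4, 1, 3, 2, 5, 6, 7
Rank v: 2, 1, 8, 7, 3, 4, 6, 5
d = rank(u) − rank(v): 6, 3, -7, -4, -1, 1, 0, 2; Σd² = 116
ρ = 1 − 6Σd² / [n(n²−1)] = 1 − 6×116 / (8×63) = 1 − 696/504 ≈ -0.3810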